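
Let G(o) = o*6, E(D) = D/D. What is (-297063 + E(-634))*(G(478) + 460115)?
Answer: -137534655946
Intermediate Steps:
E(D) = 1
G(o) = 6*o
(-297063 + E(-634))*(G(478) + 460115) = (-297063 + 1)*(6*478 + 460115) = -297062*(2868 + 460115) = -297062*462983 = -137534655946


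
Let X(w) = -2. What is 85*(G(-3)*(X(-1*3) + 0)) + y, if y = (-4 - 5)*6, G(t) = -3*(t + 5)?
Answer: 966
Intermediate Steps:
G(t) = -15 - 3*t (G(t) = -3*(5 + t) = -15 - 3*t)
y = -54 (y = -9*6 = -54)
85*(G(-3)*(X(-1*3) + 0)) + y = 85*((-15 - 3*(-3))*(-2 + 0)) - 54 = 85*((-15 + 9)*(-2)) - 54 = 85*(-6*(-2)) - 54 = 85*12 - 54 = 1020 - 54 = 966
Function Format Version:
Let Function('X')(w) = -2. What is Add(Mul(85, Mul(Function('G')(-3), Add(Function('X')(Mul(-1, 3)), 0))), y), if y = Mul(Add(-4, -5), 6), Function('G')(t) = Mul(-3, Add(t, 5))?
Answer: 966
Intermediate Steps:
Function('G')(t) = Add(-15, Mul(-3, t)) (Function('G')(t) = Mul(-3, Add(5, t)) = Add(-15, Mul(-3, t)))
y = -54 (y = Mul(-9, 6) = -54)
Add(Mul(85, Mul(Function('G')(-3), Add(Function('X')(Mul(-1, 3)), 0))), y) = Add(Mul(85, Mul(Add(-15, Mul(-3, -3)), Add(-2, 0))), -54) = Add(Mul(85, Mul(Add(-15, 9), -2)), -54) = Add(Mul(85, Mul(-6, -2)), -54) = Add(Mul(85, 12), -54) = Add(1020, -54) = 966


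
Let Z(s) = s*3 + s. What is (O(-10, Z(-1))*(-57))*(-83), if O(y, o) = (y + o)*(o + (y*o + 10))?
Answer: -3046764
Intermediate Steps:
Z(s) = 4*s (Z(s) = 3*s + s = 4*s)
O(y, o) = (o + y)*(10 + o + o*y) (O(y, o) = (o + y)*(o + (o*y + 10)) = (o + y)*(o + (10 + o*y)) = (o + y)*(10 + o + o*y))
(O(-10, Z(-1))*(-57))*(-83) = (((4*(-1))² + 10*(4*(-1)) + 10*(-10) + (4*(-1))*(-10) + (4*(-1))*(-10)² - 10*(4*(-1))²)*(-57))*(-83) = (((-4)² + 10*(-4) - 100 - 4*(-10) - 4*100 - 10*(-4)²)*(-57))*(-83) = ((16 - 40 - 100 + 40 - 400 - 10*16)*(-57))*(-83) = ((16 - 40 - 100 + 40 - 400 - 160)*(-57))*(-83) = -644*(-57)*(-83) = 36708*(-83) = -3046764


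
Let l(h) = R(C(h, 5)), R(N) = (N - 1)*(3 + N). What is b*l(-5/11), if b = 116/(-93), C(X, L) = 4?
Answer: -812/31 ≈ -26.194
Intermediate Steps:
R(N) = (-1 + N)*(3 + N)
l(h) = 21 (l(h) = -3 + 4² + 2*4 = -3 + 16 + 8 = 21)
b = -116/93 (b = 116*(-1/93) = -116/93 ≈ -1.2473)
b*l(-5/11) = -116/93*21 = -812/31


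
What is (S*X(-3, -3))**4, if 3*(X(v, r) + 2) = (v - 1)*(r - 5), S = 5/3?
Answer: 285610000/6561 ≈ 43532.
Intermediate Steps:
S = 5/3 (S = 5*(1/3) = 5/3 ≈ 1.6667)
X(v, r) = -2 + (-1 + v)*(-5 + r)/3 (X(v, r) = -2 + ((v - 1)*(r - 5))/3 = -2 + ((-1 + v)*(-5 + r))/3 = -2 + (-1 + v)*(-5 + r)/3)
(S*X(-3, -3))**4 = (5*(-1/3 - 5/3*(-3) - 1/3*(-3) + (1/3)*(-3)*(-3))/3)**4 = (5*(-1/3 + 5 + 1 + 3)/3)**4 = ((5/3)*(26/3))**4 = (130/9)**4 = 285610000/6561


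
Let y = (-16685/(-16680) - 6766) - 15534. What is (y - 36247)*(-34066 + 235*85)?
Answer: 917368510135/1112 ≈ 8.2497e+8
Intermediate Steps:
y = -74389463/3336 (y = (-16685*(-1/16680) - 6766) - 15534 = (3337/3336 - 6766) - 15534 = -22568039/3336 - 15534 = -74389463/3336 ≈ -22299.)
(y - 36247)*(-34066 + 235*85) = (-74389463/3336 - 36247)*(-34066 + 235*85) = -195309455*(-34066 + 19975)/3336 = -195309455/3336*(-14091) = 917368510135/1112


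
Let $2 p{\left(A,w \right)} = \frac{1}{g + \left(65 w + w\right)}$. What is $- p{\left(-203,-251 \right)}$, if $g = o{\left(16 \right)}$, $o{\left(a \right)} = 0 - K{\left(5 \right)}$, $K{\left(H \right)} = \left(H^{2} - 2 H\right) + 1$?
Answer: $\frac{1}{33164} \approx 3.0153 \cdot 10^{-5}$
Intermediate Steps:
$K{\left(H \right)} = 1 + H^{2} - 2 H$
$o{\left(a \right)} = -16$ ($o{\left(a \right)} = 0 - \left(1 + 5^{2} - 10\right) = 0 - \left(1 + 25 - 10\right) = 0 - 16 = -16$)
$g = -16$
$p{\left(A,w \right)} = \frac{1}{2 \left(-16 + 66 w\right)}$ ($p{\left(A,w \right)} = \frac{1}{2 \left(-16 + \left(65 w + w\right)\right)} = \frac{1}{2 \left(-16 + 66 w\right)}$)
$- p{\left(-203,-251 \right)} = - \frac{1}{4 \left(-8 + 33 \left(-251\right)\right)} = - \frac{1}{4 \left(-8 - 8283\right)} = - \frac{1}{4 \left(-8291\right)} = - \frac{-1}{4 \cdot 8291} = \left(-1\right) \left(- \frac{1}{33164}\right) = \frac{1}{33164}$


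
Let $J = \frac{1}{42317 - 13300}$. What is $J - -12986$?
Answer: $\frac{376814763}{29017} \approx 12986.0$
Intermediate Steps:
$J = \frac{1}{29017} \approx 3.4463 \cdot 10^{-5}$
$J - -12986 = \frac{1}{29017} - -12986 = \frac{1}{29017} + 12986 = \frac{376814763}{29017}$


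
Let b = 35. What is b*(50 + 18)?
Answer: 2380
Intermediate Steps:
b*(50 + 18) = 35*(50 + 18) = 35*68 = 2380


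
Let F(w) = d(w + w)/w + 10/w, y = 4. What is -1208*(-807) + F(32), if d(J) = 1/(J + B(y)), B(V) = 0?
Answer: 1996505729/2048 ≈ 9.7486e+5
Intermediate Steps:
d(J) = 1/J (d(J) = 1/(J + 0) = 1/J)
F(w) = 1/(2*w**2) + 10/w (F(w) = 1/((w + w)*w) + 10/w = 1/(((2*w))*w) + 10/w = (1/(2*w))/w + 10/w = 1/(2*w**2) + 10/w)
-1208*(-807) + F(32) = -1208*(-807) + (1/2)*(1 + 20*32)/32**2 = 974856 + (1/2)*(1/1024)*(1 + 640) = 974856 + (1/2)*(1/1024)*641 = 974856 + 641/2048 = 1996505729/2048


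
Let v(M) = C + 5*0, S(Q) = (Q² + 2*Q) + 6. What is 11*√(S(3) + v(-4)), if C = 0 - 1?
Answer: 22*√5 ≈ 49.193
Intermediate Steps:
S(Q) = 6 + Q² + 2*Q
C = -1
v(M) = -1 (v(M) = -1 + 5*0 = -1 + 0 = -1)
11*√(S(3) + v(-4)) = 11*√((6 + 3² + 2*3) - 1) = 11*√((6 + 9 + 6) - 1) = 11*√(21 - 1) = 11*√20 = 11*(2*√5) = 22*√5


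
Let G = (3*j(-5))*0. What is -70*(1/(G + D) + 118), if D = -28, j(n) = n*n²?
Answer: -16515/2 ≈ -8257.5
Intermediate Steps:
j(n) = n³
G = 0 (G = (3*(-5)³)*0 = (3*(-125))*0 = -375*0 = 0)
-70*(1/(G + D) + 118) = -70*(1/(0 - 28) + 118) = -70*(1/(-28) + 118) = -70*(-1/28 + 118) = -70*3303/28 = -16515/2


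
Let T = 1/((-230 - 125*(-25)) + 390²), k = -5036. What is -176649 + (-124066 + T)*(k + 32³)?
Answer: -177767638350821/51665 ≈ -3.4408e+9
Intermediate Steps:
T = 1/154995 (T = 1/((-230 + 3125) + 152100) = 1/(2895 + 152100) = 1/154995 ≈ 6.4518e-6)
-176649 + (-124066 + T)*(k + 32³) = -176649 + (-124066 + 1/154995)*(-5036 + 32³) = -176649 - 19229609669*(-5036 + 32768)/154995 = -176649 - 19229609669/154995*27732 = -176649 - 177758511780236/51665 = -177767638350821/51665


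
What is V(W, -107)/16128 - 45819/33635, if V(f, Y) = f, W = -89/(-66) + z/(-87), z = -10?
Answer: -202041733259/148325506560 ≈ -1.3622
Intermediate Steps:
W = 2801/1914 (W = -89/(-66) - 10/(-87) = -89*(-1/66) - 10*(-1/87) = 89/66 + 10/87 = 2801/1914 ≈ 1.4634)
V(W, -107)/16128 - 45819/33635 = (2801/1914)/16128 - 45819/33635 = (2801/1914)*(1/16128) - 45819*1/33635 = 2801/30868992 - 45819/33635 = -202041733259/148325506560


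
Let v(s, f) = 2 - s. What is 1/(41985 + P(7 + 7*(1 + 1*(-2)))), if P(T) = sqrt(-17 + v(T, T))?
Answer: 2799/117516016 - I*sqrt(15)/1762740240 ≈ 2.3818e-5 - 2.1971e-9*I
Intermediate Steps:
P(T) = sqrt(-15 - T) (P(T) = sqrt(-17 + (2 - T)) = sqrt(-15 - T))
1/(41985 + P(7 + 7*(1 + 1*(-2)))) = 1/(41985 + sqrt(-15 - (7 + 7*(1 + 1*(-2))))) = 1/(41985 + sqrt(-15 - (7 + 7*(1 - 2)))) = 1/(41985 + sqrt(-15 - (7 + 7*(-1)))) = 1/(41985 + sqrt(-15 - (7 - 7))) = 1/(41985 + sqrt(-15 - 1*0)) = 1/(41985 + sqrt(-15 + 0)) = 1/(41985 + sqrt(-15)) = 1/(41985 + I*sqrt(15))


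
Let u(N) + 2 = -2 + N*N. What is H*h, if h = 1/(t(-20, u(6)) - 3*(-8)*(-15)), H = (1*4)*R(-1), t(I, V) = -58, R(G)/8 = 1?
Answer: -16/209 ≈ -0.076555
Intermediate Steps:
u(N) = -4 + N² (u(N) = -2 + (-2 + N*N) = -2 + (-2 + N²) = -4 + N²)
R(G) = 8 (R(G) = 8*1 = 8)
H = 32 (H = (1*4)*8 = 4*8 = 32)
h = -1/418 (h = 1/(-58 - 3*(-8)*(-15)) = 1/(-58 + 24*(-15)) = 1/(-58 - 360) = 1/(-418) = -1/418 ≈ -0.0023923)
H*h = 32*(-1/418) = -16/209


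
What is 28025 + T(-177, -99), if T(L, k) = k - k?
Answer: 28025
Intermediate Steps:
T(L, k) = 0
28025 + T(-177, -99) = 28025 + 0 = 28025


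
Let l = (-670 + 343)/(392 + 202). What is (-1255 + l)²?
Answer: 61801462801/39204 ≈ 1.5764e+6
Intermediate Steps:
l = -109/198 (l = -327/594 = -327*1/594 = -109/198 ≈ -0.55050)
(-1255 + l)² = (-1255 - 109/198)² = (-248599/198)² = 61801462801/39204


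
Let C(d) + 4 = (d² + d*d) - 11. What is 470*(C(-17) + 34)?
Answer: 280590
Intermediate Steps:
C(d) = -15 + 2*d² (C(d) = -4 + ((d² + d*d) - 11) = -4 + ((d² + d²) - 11) = -4 + (2*d² - 11) = -4 + (-11 + 2*d²) = -15 + 2*d²)
470*(C(-17) + 34) = 470*((-15 + 2*(-17)²) + 34) = 470*((-15 + 2*289) + 34) = 470*((-15 + 578) + 34) = 470*(563 + 34) = 470*597 = 280590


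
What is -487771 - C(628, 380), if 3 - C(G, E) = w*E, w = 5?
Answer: -485874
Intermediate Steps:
C(G, E) = 3 - 5*E
-487771 - C(628, 380) = -487771 - (3 - 5*380) = -487771 - (3 - 1900) = -487771 - 1*(-1897) = -487771 + 1897 = -485874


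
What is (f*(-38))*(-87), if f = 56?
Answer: 185136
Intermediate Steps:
(f*(-38))*(-87) = (56*(-38))*(-87) = -2128*(-87) = 185136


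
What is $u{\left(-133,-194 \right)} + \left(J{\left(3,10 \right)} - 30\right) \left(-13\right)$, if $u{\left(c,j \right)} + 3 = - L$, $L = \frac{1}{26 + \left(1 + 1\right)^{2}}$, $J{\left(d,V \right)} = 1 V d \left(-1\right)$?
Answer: $\frac{23309}{30} \approx 776.97$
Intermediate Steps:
$J{\left(d,V \right)} = - V d$ ($J{\left(d,V \right)} = V d \left(-1\right) = - V d$)
$L = \frac{1}{30}$ ($L = \frac{1}{26 + 2^{2}} = \frac{1}{26 + 4} = \frac{1}{30} \approx 0.033333$)
$u{\left(c,j \right)} = - \frac{91}{30}$ ($u{\left(c,j \right)} = -3 - \frac{1}{30} = - \frac{91}{30}$)
$u{\left(-133,-194 \right)} + \left(J{\left(3,10 \right)} - 30\right) \left(-13\right) = - \frac{91}{30} + \left(\left(-1\right) 10 \cdot 3 - 30\right) \left(-13\right) = - \frac{91}{30} + \left(-30 - 30\right) \left(-13\right) = - \frac{91}{30} - -780 = - \frac{91}{30} + 780 = \frac{23309}{30}$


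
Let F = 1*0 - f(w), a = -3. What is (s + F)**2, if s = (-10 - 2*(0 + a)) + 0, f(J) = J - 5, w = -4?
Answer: 25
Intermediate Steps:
f(J) = -5 + J
F = 9 (F = 1*0 - (-5 - 4) = 0 - 1*(-9) = 0 + 9 = 9)
s = -4 (s = (-10 - 2*(0 - 3)) + 0 = (-10 - 2*(-3)) + 0 = (-10 + 6) + 0 = -4 + 0 = -4)
(s + F)**2 = (-4 + 9)**2 = 5**2 = 25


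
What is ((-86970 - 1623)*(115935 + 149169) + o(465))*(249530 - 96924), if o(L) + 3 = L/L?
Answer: -3584159251804444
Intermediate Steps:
o(L) = -2 (o(L) = -3 + L/L = -3 + 1 = -2)
((-86970 - 1623)*(115935 + 149169) + o(465))*(249530 - 96924) = ((-86970 - 1623)*(115935 + 149169) - 2)*(249530 - 96924) = (-88593*265104 - 2)*152606 = (-23486358672 - 2)*152606 = -23486358674*152606 = -3584159251804444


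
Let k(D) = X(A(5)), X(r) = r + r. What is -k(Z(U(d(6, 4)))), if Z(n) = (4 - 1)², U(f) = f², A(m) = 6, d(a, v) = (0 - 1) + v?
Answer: -12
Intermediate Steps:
d(a, v) = -1 + v
Z(n) = 9 (Z(n) = 3² = 9)
X(r) = 2*r
k(D) = 12 (k(D) = 2*6 = 12)
-k(Z(U(d(6, 4)))) = -1*12 = -12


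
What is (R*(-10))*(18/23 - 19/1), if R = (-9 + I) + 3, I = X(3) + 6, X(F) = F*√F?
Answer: 12570*√3/23 ≈ 946.60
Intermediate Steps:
X(F) = F^(3/2)
I = 6 + 3*√3 (I = 3^(3/2) + 6 = 3*√3 + 6 = 6 + 3*√3 ≈ 11.196)
R = 3*√3 (R = (-9 + (6 + 3*√3)) + 3 = (-3 + 3*√3) + 3 = 3*√3 ≈ 5.1962)
(R*(-10))*(18/23 - 19/1) = ((3*√3)*(-10))*(18/23 - 19/1) = (-30*√3)*(18*(1/23) - 19*1) = (-30*√3)*(18/23 - 19) = -30*√3*(-419/23) = 12570*√3/23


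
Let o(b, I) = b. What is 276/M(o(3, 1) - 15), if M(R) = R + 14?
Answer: 138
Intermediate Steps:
M(R) = 14 + R
276/M(o(3, 1) - 15) = 276/(14 + (3 - 15)) = 276/(14 - 12) = 276/2 = 276*(½) = 138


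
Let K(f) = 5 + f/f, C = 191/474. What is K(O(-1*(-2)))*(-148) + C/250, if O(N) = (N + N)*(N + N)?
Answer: -105227809/118500 ≈ -888.00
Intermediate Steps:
O(N) = 4*N**2 (O(N) = (2*N)*(2*N) = 4*N**2)
C = 191/474 (C = 191*(1/474) = 191/474 ≈ 0.40295)
K(f) = 6 (K(f) = 5 + 1 = 6)
K(O(-1*(-2)))*(-148) + C/250 = 6*(-148) + (191/474)/250 = -888 + (191/474)*(1/250) = -888 + 191/118500 = -105227809/118500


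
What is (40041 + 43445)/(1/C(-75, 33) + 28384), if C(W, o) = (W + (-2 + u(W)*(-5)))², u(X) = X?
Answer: 7413890744/2520612737 ≈ 2.9413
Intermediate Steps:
C(W, o) = (-2 - 4*W)² (C(W, o) = (W + (-2 + W*(-5)))² = (W + (-2 - 5*W))² = (-2 - 4*W)²)
(40041 + 43445)/(1/C(-75, 33) + 28384) = (40041 + 43445)/(1/(4*(1 + 2*(-75))²) + 28384) = 83486/(1/(4*(1 - 150)²) + 28384) = 83486/(1/(4*(-149)²) + 28384) = 83486/(1/(4*22201) + 28384) = 83486/(1/88804 + 28384) = 83486/(2520612737/88804) = 83486*(88804/2520612737) = 7413890744/2520612737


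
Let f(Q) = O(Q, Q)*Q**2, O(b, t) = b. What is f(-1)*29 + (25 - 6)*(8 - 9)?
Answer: -48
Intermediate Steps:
f(Q) = Q**3 (f(Q) = Q*Q**2 = Q**3)
f(-1)*29 + (25 - 6)*(8 - 9) = (-1)**3*29 + (25 - 6)*(8 - 9) = -1*29 + 19*(-1) = -29 - 19 = -48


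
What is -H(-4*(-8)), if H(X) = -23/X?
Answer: 23/32 ≈ 0.71875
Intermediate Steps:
-H(-4*(-8)) = -(-23)/((-4*(-8))) = -(-23)/32 = -1*(-23/32) = 23/32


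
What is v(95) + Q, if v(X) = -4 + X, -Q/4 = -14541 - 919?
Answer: 61931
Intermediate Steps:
Q = 61840 (Q = -4*(-14541 - 919) = -4*(-15460) = 61840)
v(95) + Q = (-4 + 95) + 61840 = 91 + 61840 = 61931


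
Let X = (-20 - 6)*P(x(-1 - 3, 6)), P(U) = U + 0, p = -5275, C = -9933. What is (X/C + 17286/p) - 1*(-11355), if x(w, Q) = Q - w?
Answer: 594792778787/52396575 ≈ 11352.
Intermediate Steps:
P(U) = U
X = -260 (X = (-20 - 6)*(6 - (-1 - 3)) = -26*(6 - 1*(-4)) = -26*(6 + 4) = -26*10 = -260)
(X/C + 17286/p) - 1*(-11355) = (-260/(-9933) + 17286/(-5275)) - 1*(-11355) = (-260*(-1/9933) + 17286*(-1/5275)) + 11355 = (260/9933 - 17286/5275) + 11355 = -170330338/52396575 + 11355 = 594792778787/52396575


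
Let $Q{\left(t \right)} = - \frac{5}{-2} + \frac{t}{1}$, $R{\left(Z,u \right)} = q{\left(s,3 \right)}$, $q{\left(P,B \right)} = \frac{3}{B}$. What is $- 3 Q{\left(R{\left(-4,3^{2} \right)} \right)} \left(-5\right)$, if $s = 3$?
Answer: $\frac{105}{2} \approx 52.5$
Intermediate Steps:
$R{\left(Z,u \right)} = 1$ ($R{\left(Z,u \right)} = \frac{3}{3} = 3 \cdot \frac{1}{3} = 1$)
$Q{\left(t \right)} = \frac{5}{2} + t$ ($Q{\left(t \right)} = \left(-5\right) \left(- \frac{1}{2}\right) + t 1 = \frac{5}{2} + t$)
$- 3 Q{\left(R{\left(-4,3^{2} \right)} \right)} \left(-5\right) = - 3 \left(\frac{5}{2} + 1\right) \left(-5\right) = \left(-3\right) \frac{7}{2} \left(-5\right) = \left(- \frac{21}{2}\right) \left(-5\right) = \frac{105}{2}$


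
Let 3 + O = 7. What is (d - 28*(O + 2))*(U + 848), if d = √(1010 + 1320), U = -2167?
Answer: 221592 - 1319*√2330 ≈ 1.5792e+5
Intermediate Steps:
O = 4 (O = -3 + 7 = 4)
d = √2330 ≈ 48.270
(d - 28*(O + 2))*(U + 848) = (√2330 - 28*(4 + 2))*(-2167 + 848) = (√2330 - 28*6)*(-1319) = (√2330 - 168)*(-1319) = (-168 + √2330)*(-1319) = 221592 - 1319*√2330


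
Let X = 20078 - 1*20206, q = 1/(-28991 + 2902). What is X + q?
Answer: -3339393/26089 ≈ -128.00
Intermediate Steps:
q = -1/26089 (q = 1/(-26089) = -1/26089 ≈ -3.8330e-5)
X = -128 (X = 20078 - 20206 = -128)
X + q = -128 - 1/26089 = -3339393/26089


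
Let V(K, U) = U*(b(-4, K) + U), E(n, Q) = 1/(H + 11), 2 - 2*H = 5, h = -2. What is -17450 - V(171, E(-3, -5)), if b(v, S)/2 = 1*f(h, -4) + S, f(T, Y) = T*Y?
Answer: -6313058/361 ≈ -17488.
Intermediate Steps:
b(v, S) = 16 + 2*S (b(v, S) = 2*(1*(-2*(-4)) + S) = 2*(1*8 + S) = 2*(8 + S) = 16 + 2*S)
H = -3/2 (H = 1 - ½*5 = 1 - 5/2 = -3/2 ≈ -1.5000)
E(n, Q) = 2/19 (E(n, Q) = 1/(-3/2 + 11) = 1/(19/2) = 2/19)
V(K, U) = U*(16 + U + 2*K) (V(K, U) = U*((16 + 2*K) + U) = U*(16 + U + 2*K))
-17450 - V(171, E(-3, -5)) = -17450 - 2*(16 + 2/19 + 2*171)/19 = -17450 - 2*(16 + 2/19 + 342)/19 = -17450 - 2*6804/(19*19) = -17450 - 1*13608/361 = -17450 - 13608/361 = -6313058/361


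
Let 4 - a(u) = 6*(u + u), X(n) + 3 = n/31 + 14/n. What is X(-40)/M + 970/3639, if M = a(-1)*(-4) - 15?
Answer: 57980003/178238220 ≈ 0.32529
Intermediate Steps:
X(n) = -3 + 14/n + n/31 (X(n) = -3 + (n/31 + 14/n) = -3 + (14/n + n/31) = -3 + 14/n + n/31)
a(u) = 4 - 12*u (a(u) = 4 - 6*(u + u) = 4 - 6*2*u = 4 - 12*u)
M = -79 (M = (4 - 12*(-1))*(-4) - 15 = (4 + 12)*(-4) - 15 = 16*(-4) - 15 = -64 - 15 = -79)
X(-40)/M + 970/3639 = (-3 + 14/(-40) + (1/31)*(-40))/(-79) + 970/3639 = (-3 + 14*(-1/40) - 40/31)*(-1/79) + 970*(1/3639) = (-3 - 7/20 - 40/31)*(-1/79) + 970/3639 = -2877/620*(-1/79) + 970/3639 = 2877/48980 + 970/3639 = 57980003/178238220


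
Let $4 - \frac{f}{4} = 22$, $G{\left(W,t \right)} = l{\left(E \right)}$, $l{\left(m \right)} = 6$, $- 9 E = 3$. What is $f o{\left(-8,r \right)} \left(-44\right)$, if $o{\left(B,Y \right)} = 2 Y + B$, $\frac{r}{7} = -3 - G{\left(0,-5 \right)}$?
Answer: $-424512$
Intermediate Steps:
$E = - \frac{1}{3}$ ($E = \left(- \frac{1}{9}\right) 3 = - \frac{1}{3} \approx -0.33333$)
$G{\left(W,t \right)} = 6$
$r = -63$ ($r = 7 \left(-3 - 6\right) = 7 \left(-9\right) = -63$)
$f = -72$ ($f = 16 - 88 = -72$)
$o{\left(B,Y \right)} = B + 2 Y$
$f o{\left(-8,r \right)} \left(-44\right) = - 72 \left(-8 + 2 \left(-63\right)\right) \left(-44\right) = - 72 \left(-8 - 126\right) \left(-44\right) = \left(-72\right) \left(-134\right) \left(-44\right) = 9648 \left(-44\right) = -424512$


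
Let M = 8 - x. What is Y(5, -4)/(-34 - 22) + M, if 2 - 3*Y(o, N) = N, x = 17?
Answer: -253/28 ≈ -9.0357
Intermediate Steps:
M = -9 (M = 8 - 1*17 = 8 - 17 = -9)
Y(o, N) = ⅔ - N/3
Y(5, -4)/(-34 - 22) + M = (⅔ - ⅓*(-4))/(-34 - 22) - 9 = (⅔ + 4/3)/(-56) - 9 = 2*(-1/56) - 9 = -1/28 - 9 = -253/28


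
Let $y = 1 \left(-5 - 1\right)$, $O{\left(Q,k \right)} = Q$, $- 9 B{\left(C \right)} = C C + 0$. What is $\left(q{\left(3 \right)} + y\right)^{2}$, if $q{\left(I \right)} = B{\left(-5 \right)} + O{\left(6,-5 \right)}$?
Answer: $\frac{625}{81} \approx 7.716$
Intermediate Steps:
$B{\left(C \right)} = - \frac{C^{2}}{9}$ ($B{\left(C \right)} = - \frac{C C + 0}{9} = - \frac{C^{2} + 0}{9} = - \frac{C^{2}}{9}$)
$q{\left(I \right)} = \frac{29}{9}$ ($q{\left(I \right)} = - \frac{\left(-5\right)^{2}}{9} + 6 = \left(- \frac{1}{9}\right) 25 + 6 = - \frac{25}{9} + 6 = \frac{29}{9}$)
$y = -6$ ($y = 1 \left(-6\right) = -6$)
$\left(q{\left(3 \right)} + y\right)^{2} = \left(\frac{29}{9} - 6\right)^{2} = \left(- \frac{25}{9}\right)^{2} = \frac{625}{81}$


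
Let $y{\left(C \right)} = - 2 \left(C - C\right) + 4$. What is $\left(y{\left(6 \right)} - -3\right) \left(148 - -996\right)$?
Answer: $8008$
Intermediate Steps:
$y{\left(C \right)} = 4$ ($y{\left(C \right)} = \left(-2\right) 0 + 4 = 0 + 4 = 4$)
$\left(y{\left(6 \right)} - -3\right) \left(148 - -996\right) = \left(4 - -3\right) \left(148 - -996\right) = \left(4 + 3\right) \left(148 + 996\right) = 7 \cdot 1144 = 8008$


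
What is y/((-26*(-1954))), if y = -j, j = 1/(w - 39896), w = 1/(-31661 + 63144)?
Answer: 31483/63812149146668 ≈ 4.9337e-10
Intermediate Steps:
w = 1/31483 ≈ 3.1763e-5
j = -31483/1256045767 (j = 1/(1/31483 - 39896) = 1/(-1256045767/31483) = -31483/1256045767 ≈ -2.5065e-5)
y = 31483/1256045767 (y = -1*(-31483/1256045767) = 31483/1256045767 ≈ 2.5065e-5)
y/((-26*(-1954))) = 31483/(1256045767*((-26*(-1954)))) = (31483/1256045767)/50804 = (31483/1256045767)*(1/50804) = 31483/63812149146668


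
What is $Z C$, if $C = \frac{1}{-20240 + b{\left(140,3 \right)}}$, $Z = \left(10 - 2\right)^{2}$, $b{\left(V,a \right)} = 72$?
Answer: $- \frac{8}{2521} \approx -0.0031733$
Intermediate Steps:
$Z = 64$ ($Z = 8^{2} = 64$)
$C = - \frac{1}{20168}$ ($C = \frac{1}{-20240 + 72} = \frac{1}{-20168} = - \frac{1}{20168} \approx -4.9583 \cdot 10^{-5}$)
$Z C = 64 \left(- \frac{1}{20168}\right) = - \frac{8}{2521}$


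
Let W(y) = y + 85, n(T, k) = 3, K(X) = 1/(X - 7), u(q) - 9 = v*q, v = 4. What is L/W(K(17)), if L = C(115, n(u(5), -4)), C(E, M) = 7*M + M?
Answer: 240/851 ≈ 0.28202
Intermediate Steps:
u(q) = 9 + 4*q
K(X) = 1/(-7 + X)
W(y) = 85 + y
C(E, M) = 8*M
L = 24 (L = 8*3 = 24)
L/W(K(17)) = 24/(85 + 1/(-7 + 17)) = 24/(85 + 1/10) = 24/(85 + ⅒) = 24/(851/10) = 24*(10/851) = 240/851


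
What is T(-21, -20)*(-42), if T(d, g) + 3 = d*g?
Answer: -17514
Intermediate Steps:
T(d, g) = -3 + d*g
T(-21, -20)*(-42) = (-3 - 21*(-20))*(-42) = (-3 + 420)*(-42) = 417*(-42) = -17514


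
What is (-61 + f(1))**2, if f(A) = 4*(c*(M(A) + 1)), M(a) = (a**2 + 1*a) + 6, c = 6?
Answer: 24025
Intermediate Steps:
M(a) = 6 + a + a**2 (M(a) = (a**2 + a) + 6 = (a + a**2) + 6 = 6 + a + a**2)
f(A) = 168 + 24*A + 24*A**2 (f(A) = 4*(6*((6 + A + A**2) + 1)) = 4*(6*(7 + A + A**2)) = 4*(42 + 6*A + 6*A**2) = 168 + 24*A + 24*A**2)
(-61 + f(1))**2 = (-61 + (168 + 24*1 + 24*1**2))**2 = (-61 + (168 + 24 + 24*1))**2 = (-61 + (168 + 24 + 24))**2 = (-61 + 216)**2 = 155**2 = 24025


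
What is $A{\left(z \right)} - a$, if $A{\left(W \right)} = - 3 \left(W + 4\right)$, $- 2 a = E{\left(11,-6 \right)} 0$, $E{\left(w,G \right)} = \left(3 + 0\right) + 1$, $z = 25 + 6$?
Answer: $-105$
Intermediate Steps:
$z = 31$
$E{\left(w,G \right)} = 4$ ($E{\left(w,G \right)} = 3 + 1 = 4$)
$a = 0$ ($a = - \frac{4 \cdot 0}{2} = \left(- \frac{1}{2}\right) 0 = 0$)
$A{\left(W \right)} = -12 - 3 W$ ($A{\left(W \right)} = - 3 \left(4 + W\right) = -12 - 3 W$)
$A{\left(z \right)} - a = \left(-12 - 93\right) - 0 = \left(-12 - 93\right) + 0 = -105 + 0 = -105$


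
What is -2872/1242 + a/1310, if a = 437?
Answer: -1609783/813510 ≈ -1.9788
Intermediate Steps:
-2872/1242 + a/1310 = -2872/1242 + 437/1310 = -2872*1/1242 + 437*(1/1310) = -1436/621 + 437/1310 = -1609783/813510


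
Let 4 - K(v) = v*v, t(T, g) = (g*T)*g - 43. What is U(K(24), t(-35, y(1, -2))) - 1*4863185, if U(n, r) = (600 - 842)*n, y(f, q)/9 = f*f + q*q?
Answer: -4724761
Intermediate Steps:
y(f, q) = 9*f² + 9*q² (y(f, q) = 9*(f*f + q*q) = 9*(f² + q²) = 9*f² + 9*q²)
t(T, g) = -43 + T*g² (t(T, g) = (T*g)*g - 43 = T*g² - 43 = -43 + T*g²)
K(v) = 4 - v² (K(v) = 4 - v*v = 4 - v²)
U(n, r) = -242*n
U(K(24), t(-35, y(1, -2))) - 1*4863185 = -242*(4 - 1*24²) - 1*4863185 = -242*(4 - 1*576) - 4863185 = -242*(4 - 576) - 4863185 = -242*(-572) - 4863185 = 138424 - 4863185 = -4724761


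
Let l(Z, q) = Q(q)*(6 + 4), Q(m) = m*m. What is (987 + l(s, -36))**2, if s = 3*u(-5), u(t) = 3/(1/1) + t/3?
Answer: 194518809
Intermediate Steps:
Q(m) = m**2
u(t) = 3 + t/3 (u(t) = 3/1 + t*(1/3) = 3*1 + t/3 = 3 + t/3)
s = 4 (s = 3*(3 + (1/3)*(-5)) = 3*(3 - 5/3) = 3*(4/3) = 4)
l(Z, q) = 10*q**2 (l(Z, q) = q**2*(6 + 4) = q**2*10 = 10*q**2)
(987 + l(s, -36))**2 = (987 + 10*(-36)**2)**2 = (987 + 10*1296)**2 = (987 + 12960)**2 = 13947**2 = 194518809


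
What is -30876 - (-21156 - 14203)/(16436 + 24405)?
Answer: -1260971357/40841 ≈ -30875.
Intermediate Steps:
-30876 - (-21156 - 14203)/(16436 + 24405) = -30876 - (-35359)/40841 = -30876 - 1*(-35359/40841) = -30876 + 35359/40841 = -1260971357/40841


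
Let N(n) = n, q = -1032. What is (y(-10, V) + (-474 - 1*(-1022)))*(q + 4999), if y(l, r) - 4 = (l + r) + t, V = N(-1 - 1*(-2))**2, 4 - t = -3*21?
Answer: 2419870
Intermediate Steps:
t = 67 (t = 4 - (-3)*21 = 4 - 1*(-63) = 4 + 63 = 67)
V = 1 (V = (-1 - 1*(-2))**2 = (-1 + 2)**2 = 1**2 = 1)
y(l, r) = 71 + l + r (y(l, r) = 4 + ((l + r) + 67) = 4 + (67 + l + r) = 71 + l + r)
(y(-10, V) + (-474 - 1*(-1022)))*(q + 4999) = ((71 - 10 + 1) + (-474 - 1*(-1022)))*(-1032 + 4999) = (62 + (-474 + 1022))*3967 = (62 + 548)*3967 = 610*3967 = 2419870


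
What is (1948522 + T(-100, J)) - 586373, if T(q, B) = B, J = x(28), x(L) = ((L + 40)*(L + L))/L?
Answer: 1362285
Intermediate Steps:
x(L) = 80 + 2*L (x(L) = ((40 + L)*(2*L))/L = (2*L*(40 + L))/L = 80 + 2*L)
J = 136 (J = 80 + 2*28 = 80 + 56 = 136)
(1948522 + T(-100, J)) - 586373 = (1948522 + 136) - 586373 = 1948658 - 586373 = 1362285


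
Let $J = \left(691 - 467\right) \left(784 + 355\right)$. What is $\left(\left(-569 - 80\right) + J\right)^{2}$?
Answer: $64763633169$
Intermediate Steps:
$J = 255136$ ($J = 224 \cdot 1139 = 255136$)
$\left(\left(-569 - 80\right) + J\right)^{2} = \left(\left(-569 - 80\right) + 255136\right)^{2} = \left(-649 + 255136\right)^{2} = 254487^{2} = 64763633169$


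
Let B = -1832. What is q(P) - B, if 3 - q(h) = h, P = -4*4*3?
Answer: 1883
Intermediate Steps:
P = -48 (P = -16*3 = -48)
q(h) = 3 - h
q(P) - B = (3 - 1*(-48)) - 1*(-1832) = (3 + 48) + 1832 = 51 + 1832 = 1883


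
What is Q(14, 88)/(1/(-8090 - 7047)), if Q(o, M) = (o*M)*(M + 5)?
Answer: -1734336912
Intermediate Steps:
Q(o, M) = M*o*(5 + M) (Q(o, M) = (M*o)*(5 + M) = M*o*(5 + M))
Q(14, 88)/(1/(-8090 - 7047)) = (88*14*(5 + 88))/(1/(-8090 - 7047)) = (88*14*93)/(1/(-15137)) = 114576/(-1/15137) = 114576*(-15137) = -1734336912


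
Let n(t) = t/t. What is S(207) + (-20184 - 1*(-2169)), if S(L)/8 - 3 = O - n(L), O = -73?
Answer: -18583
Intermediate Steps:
n(t) = 1
S(L) = -568 (S(L) = 24 + 8*(-73 - 1*1) = 24 + 8*(-73 - 1) = 24 + 8*(-74) = 24 - 592 = -568)
S(207) + (-20184 - 1*(-2169)) = -568 + (-20184 - 1*(-2169)) = -568 + (-20184 + 2169) = -568 - 18015 = -18583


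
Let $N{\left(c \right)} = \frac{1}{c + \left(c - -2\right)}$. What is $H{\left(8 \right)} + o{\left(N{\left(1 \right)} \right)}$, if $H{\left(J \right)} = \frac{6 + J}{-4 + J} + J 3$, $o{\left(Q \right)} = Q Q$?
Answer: $\frac{441}{16} \approx 27.563$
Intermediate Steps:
$N{\left(c \right)} = \frac{1}{2 + 2 c}$ ($N{\left(c \right)} = \frac{1}{c + \left(c + 2\right)} = \frac{1}{c + \left(2 + c\right)} = \frac{1}{2 + 2 c}$)
$o{\left(Q \right)} = Q^{2}$
$H{\left(J \right)} = 3 J + \frac{6 + J}{-4 + J}$ ($H{\left(J \right)} = \frac{6 + J}{-4 + J} + 3 J = 3 J + \frac{6 + J}{-4 + J}$)
$H{\left(8 \right)} + o{\left(N{\left(1 \right)} \right)} = \frac{6 - 88 + 3 \cdot 8^{2}}{-4 + 8} + \left(\frac{1}{2 \left(1 + 1\right)}\right)^{2} = \frac{6 - 88 + 3 \cdot 64}{4} + \left(\frac{1}{2 \cdot 2}\right)^{2} = \frac{6 - 88 + 192}{4} + \left(\frac{1}{2} \cdot \frac{1}{2}\right)^{2} = \frac{1}{4} \cdot 110 + \left(\frac{1}{4}\right)^{2} = \frac{55}{2} + \frac{1}{16} = \frac{441}{16}$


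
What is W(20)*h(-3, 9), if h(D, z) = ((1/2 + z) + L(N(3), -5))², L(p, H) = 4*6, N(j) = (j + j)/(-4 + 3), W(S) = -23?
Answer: -103247/4 ≈ -25812.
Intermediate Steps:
N(j) = -2*j (N(j) = (2*j)/(-1) = (2*j)*(-1) = -2*j)
L(p, H) = 24
h(D, z) = (49/2 + z)² (h(D, z) = ((1/2 + z) + 24)² = ((½ + z) + 24)² = (49/2 + z)²)
W(20)*h(-3, 9) = -23*(49 + 2*9)²/4 = -23*(49 + 18)²/4 = -23*67²/4 = -23*4489/4 = -103247/4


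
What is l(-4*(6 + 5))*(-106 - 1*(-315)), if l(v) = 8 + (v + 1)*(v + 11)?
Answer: 298243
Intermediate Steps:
l(v) = 8 + (1 + v)*(11 + v)
l(-4*(6 + 5))*(-106 - 1*(-315)) = (19 + (-4*(6 + 5))**2 + 12*(-4*(6 + 5)))*(-106 - 1*(-315)) = (19 + (-4*11)**2 + 12*(-4*11))*(-106 + 315) = (19 + (-44)**2 + 12*(-44))*209 = (19 + 1936 - 528)*209 = 1427*209 = 298243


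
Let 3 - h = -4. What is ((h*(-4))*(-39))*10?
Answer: 10920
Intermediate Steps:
h = 7 (h = 3 - 1*(-4) = 3 + 4 = 7)
((h*(-4))*(-39))*10 = ((7*(-4))*(-39))*10 = -28*(-39)*10 = 1092*10 = 10920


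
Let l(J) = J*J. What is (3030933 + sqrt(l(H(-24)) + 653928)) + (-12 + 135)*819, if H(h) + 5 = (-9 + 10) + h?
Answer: 3131670 + 2*sqrt(163678) ≈ 3.1325e+6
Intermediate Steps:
H(h) = -4 + h (H(h) = -5 + ((-9 + 10) + h) = -5 + (1 + h) = -4 + h)
l(J) = J**2
(3030933 + sqrt(l(H(-24)) + 653928)) + (-12 + 135)*819 = (3030933 + sqrt((-4 - 24)**2 + 653928)) + (-12 + 135)*819 = (3030933 + sqrt((-28)**2 + 653928)) + 123*819 = (3030933 + sqrt(784 + 653928)) + 100737 = (3030933 + sqrt(654712)) + 100737 = (3030933 + 2*sqrt(163678)) + 100737 = 3131670 + 2*sqrt(163678)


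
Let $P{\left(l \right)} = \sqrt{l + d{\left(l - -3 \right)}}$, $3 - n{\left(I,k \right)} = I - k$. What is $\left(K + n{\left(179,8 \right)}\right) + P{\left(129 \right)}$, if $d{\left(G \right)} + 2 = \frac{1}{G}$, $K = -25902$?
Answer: $-26070 + \frac{\sqrt{553245}}{66} \approx -26059.0$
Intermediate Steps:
$n{\left(I,k \right)} = 3 + k - I$ ($n{\left(I,k \right)} = 3 - \left(I - k\right) = 3 + k - I$)
$d{\left(G \right)} = -2 + \frac{1}{G}$
$P{\left(l \right)} = \sqrt{-2 + l + \frac{1}{3 + l}}$ ($P{\left(l \right)} = \sqrt{l - \left(2 - \frac{1}{l - -3}\right)} = \sqrt{l - \left(2 - \frac{1}{l + 3}\right)} = \sqrt{l - \left(2 - \frac{1}{3 + l}\right)} = \sqrt{-2 + l + \frac{1}{3 + l}}$)
$\left(K + n{\left(179,8 \right)}\right) + P{\left(129 \right)} = \left(-25902 + \left(3 + 8 - 179\right)\right) + \sqrt{\frac{-5 + 129 + 129^{2}}{3 + 129}} = \left(-25902 + \left(3 + 8 - 179\right)\right) + \sqrt{\frac{-5 + 129 + 16641}{132}} = \left(-25902 - 168\right) + \sqrt{\frac{1}{132} \cdot 16765} = -26070 + \sqrt{\frac{16765}{132}} = -26070 + \frac{\sqrt{553245}}{66}$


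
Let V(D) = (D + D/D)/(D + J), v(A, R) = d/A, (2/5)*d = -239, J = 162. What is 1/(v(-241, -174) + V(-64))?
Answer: 1687/3098 ≈ 0.54455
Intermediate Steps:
d = -1195/2 (d = (5/2)*(-239) = -1195/2 ≈ -597.50)
v(A, R) = -1195/(2*A)
V(D) = (1 + D)/(162 + D) (V(D) = (D + D/D)/(D + 162) = (D + 1)/(162 + D) = (1 + D)/(162 + D))
1/(v(-241, -174) + V(-64)) = 1/(-1195/2/(-241) + (1 - 64)/(162 - 64)) = 1/(-1195/2*(-1/241) - 63/98) = 1/(1195/482 + (1/98)*(-63)) = 1/(1195/482 - 9/14) = 1/(3098/1687) = 1687/3098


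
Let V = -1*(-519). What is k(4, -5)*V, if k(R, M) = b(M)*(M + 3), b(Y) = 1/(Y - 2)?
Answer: 1038/7 ≈ 148.29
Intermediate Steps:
b(Y) = 1/(-2 + Y)
k(R, M) = (3 + M)/(-2 + M) (k(R, M) = (M + 3)/(-2 + M) = (3 + M)/(-2 + M))
V = 519
k(4, -5)*V = ((3 - 5)/(-2 - 5))*519 = (-2/(-7))*519 = -1/7*(-2)*519 = (2/7)*519 = 1038/7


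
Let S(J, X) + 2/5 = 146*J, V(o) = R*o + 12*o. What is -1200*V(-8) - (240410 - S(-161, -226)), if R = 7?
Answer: -407582/5 ≈ -81516.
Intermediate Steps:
V(o) = 19*o (V(o) = 7*o + 12*o = 19*o)
S(J, X) = -⅖ + 146*J
-1200*V(-8) - (240410 - S(-161, -226)) = -22800*(-8) - (240410 - (-⅖ + 146*(-161))) = -1200*(-152) - (240410 - (-⅖ - 23506)) = 182400 - (240410 - 1*(-117532/5)) = 182400 - (240410 + 117532/5) = 182400 - 1*1319582/5 = 182400 - 1319582/5 = -407582/5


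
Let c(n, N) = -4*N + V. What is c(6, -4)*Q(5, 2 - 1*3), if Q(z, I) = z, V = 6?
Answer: 110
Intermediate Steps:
c(n, N) = 6 - 4*N (c(n, N) = -4*N + 6 = 6 - 4*N)
c(6, -4)*Q(5, 2 - 1*3) = (6 - 4*(-4))*5 = (6 + 16)*5 = 22*5 = 110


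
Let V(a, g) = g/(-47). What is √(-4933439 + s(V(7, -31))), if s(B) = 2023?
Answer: 2*I*√1232854 ≈ 2220.7*I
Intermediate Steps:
V(a, g) = -g/47 (V(a, g) = g*(-1/47) = -g/47)
√(-4933439 + s(V(7, -31))) = √(-4933439 + 2023) = √(-4931416) = 2*I*√1232854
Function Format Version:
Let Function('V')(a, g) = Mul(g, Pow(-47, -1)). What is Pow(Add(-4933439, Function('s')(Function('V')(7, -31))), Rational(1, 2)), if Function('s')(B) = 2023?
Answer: Mul(2, I, Pow(1232854, Rational(1, 2))) ≈ Mul(2220.7, I)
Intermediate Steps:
Function('V')(a, g) = Mul(Rational(-1, 47), g) (Function('V')(a, g) = Mul(g, Rational(-1, 47)) = Mul(Rational(-1, 47), g))
Pow(Add(-4933439, Function('s')(Function('V')(7, -31))), Rational(1, 2)) = Pow(Add(-4933439, 2023), Rational(1, 2)) = Pow(-4931416, Rational(1, 2)) = Mul(2, I, Pow(1232854, Rational(1, 2)))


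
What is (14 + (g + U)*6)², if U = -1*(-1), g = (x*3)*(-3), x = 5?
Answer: 62500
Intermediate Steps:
g = -45 (g = (5*3)*(-3) = 15*(-3) = -45)
U = 1
(14 + (g + U)*6)² = (14 + (-45 + 1)*6)² = (14 - 44*6)² = (14 - 264)² = (-250)² = 62500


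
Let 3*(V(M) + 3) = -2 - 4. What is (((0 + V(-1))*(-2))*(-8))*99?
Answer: -7920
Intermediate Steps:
V(M) = -5 (V(M) = -3 + (-2 - 4)/3 = -3 + (⅓)*(-6) = -3 - 2 = -5)
(((0 + V(-1))*(-2))*(-8))*99 = (((0 - 5)*(-2))*(-8))*99 = (-5*(-2)*(-8))*99 = (10*(-8))*99 = -80*99 = -7920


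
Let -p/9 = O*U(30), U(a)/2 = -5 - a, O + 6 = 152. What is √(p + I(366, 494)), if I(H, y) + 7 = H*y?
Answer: √272777 ≈ 522.28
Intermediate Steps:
O = 146 (O = -6 + 152 = 146)
U(a) = -10 - 2*a (U(a) = 2*(-5 - a) = -10 - 2*a)
I(H, y) = -7 + H*y
p = 91980 (p = -1314*(-10 - 2*30) = -1314*(-10 - 60) = -1314*(-70) = -9*(-10220) = 91980)
√(p + I(366, 494)) = √(91980 + (-7 + 366*494)) = √(91980 + (-7 + 180804)) = √(91980 + 180797) = √272777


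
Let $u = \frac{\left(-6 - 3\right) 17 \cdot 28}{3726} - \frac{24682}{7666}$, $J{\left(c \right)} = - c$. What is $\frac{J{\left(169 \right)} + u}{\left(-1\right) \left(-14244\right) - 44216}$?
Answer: $\frac{34389170}{5945178483} \approx 0.0057844$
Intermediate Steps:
$u = - \frac{3466841}{793431}$ ($u = \left(-9\right) 17 \cdot 28 \cdot \frac{1}{3726} - \frac{12341}{3833} = \left(-153\right) 28 \cdot \frac{1}{3726} - \frac{12341}{3833} = \left(-4284\right) \frac{1}{3726} - \frac{12341}{3833} = - \frac{238}{207} - \frac{12341}{3833} = - \frac{3466841}{793431} \approx -4.3694$)
$\frac{J{\left(169 \right)} + u}{\left(-1\right) \left(-14244\right) - 44216} = \frac{\left(-1\right) 169 - \frac{3466841}{793431}}{\left(-1\right) \left(-14244\right) - 44216} = \frac{-169 - \frac{3466841}{793431}}{14244 - 44216} = - \frac{137556680}{793431 \left(-29972\right)} = \left(- \frac{137556680}{793431}\right) \left(- \frac{1}{29972}\right) = \frac{34389170}{5945178483}$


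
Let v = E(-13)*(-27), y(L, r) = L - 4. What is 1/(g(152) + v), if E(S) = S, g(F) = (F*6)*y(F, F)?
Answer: 1/135327 ≈ 7.3895e-6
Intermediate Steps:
y(L, r) = -4 + L
g(F) = 6*F*(-4 + F) (g(F) = (F*6)*(-4 + F) = (6*F)*(-4 + F) = 6*F*(-4 + F))
v = 351 (v = -13*(-27) = 351)
1/(g(152) + v) = 1/(6*152*(-4 + 152) + 351) = 1/(6*152*148 + 351) = 1/(134976 + 351) = 1/135327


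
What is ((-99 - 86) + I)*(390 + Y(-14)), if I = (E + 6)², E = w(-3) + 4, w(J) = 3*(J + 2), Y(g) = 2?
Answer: -53312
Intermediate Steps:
w(J) = 6 + 3*J (w(J) = 3*(2 + J) = 6 + 3*J)
E = 1 (E = (6 + 3*(-3)) + 4 = (6 - 9) + 4 = -3 + 4 = 1)
I = 49 (I = (1 + 6)² = 7² = 49)
((-99 - 86) + I)*(390 + Y(-14)) = ((-99 - 86) + 49)*(390 + 2) = (-185 + 49)*392 = -136*392 = -53312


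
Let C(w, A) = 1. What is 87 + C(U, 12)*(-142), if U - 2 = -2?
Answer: -55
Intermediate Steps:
U = 0 (U = 2 - 2 = 0)
87 + C(U, 12)*(-142) = 87 + 1*(-142) = 87 - 142 = -55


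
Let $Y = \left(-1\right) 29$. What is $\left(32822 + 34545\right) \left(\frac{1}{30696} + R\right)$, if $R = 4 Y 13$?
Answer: $- \frac{3118389260089}{30696} \approx -1.0159 \cdot 10^{8}$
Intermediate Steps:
$Y = -29$
$R = -1508$ ($R = 4 \left(-29\right) 13 = \left(-116\right) 13 = -1508$)
$\left(32822 + 34545\right) \left(\frac{1}{30696} + R\right) = \left(32822 + 34545\right) \left(\frac{1}{30696} - 1508\right) = 67367 \left(\frac{1}{30696} - 1508\right) = 67367 \left(- \frac{46289567}{30696}\right) = - \frac{3118389260089}{30696}$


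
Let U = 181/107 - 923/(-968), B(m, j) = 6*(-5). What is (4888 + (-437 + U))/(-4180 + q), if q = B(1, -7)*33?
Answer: -92258149/107097584 ≈ -0.86144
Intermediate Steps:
B(m, j) = -30
U = 273969/103576 (U = 181*(1/107) - 923*(-1/968) = 181/107 + 923/968 = 273969/103576 ≈ 2.6451)
q = -990 (q = -30*33 = -990)
(4888 + (-437 + U))/(-4180 + q) = (4888 + (-437 + 273969/103576))/(-4180 - 990) = (4888 - 44988743/103576)/(-5170) = (461290745/103576)*(-1/5170) = -92258149/107097584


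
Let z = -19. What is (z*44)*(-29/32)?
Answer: 6061/8 ≈ 757.63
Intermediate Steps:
(z*44)*(-29/32) = (-19*44)*(-29/32) = -(-24244)/32 = -836*(-29/32) = 6061/8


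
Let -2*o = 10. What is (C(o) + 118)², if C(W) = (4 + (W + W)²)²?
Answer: 119552356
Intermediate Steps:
o = -5 (o = -½*10 = -5)
C(W) = (4 + 4*W²)² (C(W) = (4 + (2*W)²)² = (4 + 4*W²)²)
(C(o) + 118)² = (16*(1 + (-5)²)² + 118)² = (16*(1 + 25)² + 118)² = (16*26² + 118)² = (16*676 + 118)² = (10816 + 118)² = 10934² = 119552356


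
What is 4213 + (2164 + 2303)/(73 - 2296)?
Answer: 3120344/741 ≈ 4211.0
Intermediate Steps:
4213 + (2164 + 2303)/(73 - 2296) = 4213 + 4467/(-2223) = 4213 + 4467*(-1/2223) = 4213 - 1489/741 = 3120344/741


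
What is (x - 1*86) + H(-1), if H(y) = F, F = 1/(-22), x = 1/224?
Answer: -212005/2464 ≈ -86.041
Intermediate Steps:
x = 1/224 ≈ 0.0044643
F = -1/22 ≈ -0.045455
H(y) = -1/22
(x - 1*86) + H(-1) = (1/224 - 1*86) - 1/22 = (1/224 - 86) - 1/22 = -19263/224 - 1/22 = -212005/2464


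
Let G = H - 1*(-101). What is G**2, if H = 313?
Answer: 171396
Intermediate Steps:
G = 414 (G = 313 - 1*(-101) = 313 + 101 = 414)
G**2 = 414**2 = 171396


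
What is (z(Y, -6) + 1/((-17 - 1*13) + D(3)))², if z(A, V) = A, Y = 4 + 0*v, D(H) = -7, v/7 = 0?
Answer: 21609/1369 ≈ 15.785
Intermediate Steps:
v = 0 (v = 7*0 = 0)
Y = 4 (Y = 4 + 0*0 = 4 + 0 = 4)
(z(Y, -6) + 1/((-17 - 1*13) + D(3)))² = (4 + 1/((-17 - 1*13) - 7))² = (4 + 1/((-17 - 13) - 7))² = (4 + 1/(-30 - 7))² = (4 + 1/(-37))² = (4 - 1/37)² = (147/37)² = 21609/1369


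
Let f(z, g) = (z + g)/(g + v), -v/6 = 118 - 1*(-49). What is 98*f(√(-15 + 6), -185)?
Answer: 18130/1187 - 294*I/1187 ≈ 15.274 - 0.24768*I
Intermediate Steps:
v = -1002 (v = -6*(118 - 1*(-49)) = -6*(118 + 49) = -6*167 = -1002)
f(z, g) = (g + z)/(-1002 + g) (f(z, g) = (z + g)/(g - 1002) = (g + z)/(-1002 + g))
98*f(√(-15 + 6), -185) = 98*((-185 + √(-15 + 6))/(-1002 - 185)) = 98*((-185 + √(-9))/(-1187)) = 98*(-(-185 + 3*I)/1187) = 98*(185/1187 - 3*I/1187) = 18130/1187 - 294*I/1187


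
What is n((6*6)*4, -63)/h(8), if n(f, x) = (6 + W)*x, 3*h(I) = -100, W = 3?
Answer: 1701/100 ≈ 17.010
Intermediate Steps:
h(I) = -100/3 (h(I) = (⅓)*(-100) = -100/3)
n(f, x) = 9*x (n(f, x) = (6 + 3)*x = 9*x)
n((6*6)*4, -63)/h(8) = (9*(-63))/(-100/3) = -567*(-3/100) = 1701/100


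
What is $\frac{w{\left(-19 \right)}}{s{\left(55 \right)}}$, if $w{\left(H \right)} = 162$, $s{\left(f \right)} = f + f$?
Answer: $\frac{81}{55} \approx 1.4727$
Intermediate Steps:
$s{\left(f \right)} = 2 f$
$\frac{w{\left(-19 \right)}}{s{\left(55 \right)}} = \frac{162}{2 \cdot 55} = \frac{162}{110} = 162 \cdot \frac{1}{110} = \frac{81}{55}$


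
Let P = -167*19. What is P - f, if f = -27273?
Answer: 24100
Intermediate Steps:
P = -3173
P - f = -3173 - 1*(-27273) = -3173 + 27273 = 24100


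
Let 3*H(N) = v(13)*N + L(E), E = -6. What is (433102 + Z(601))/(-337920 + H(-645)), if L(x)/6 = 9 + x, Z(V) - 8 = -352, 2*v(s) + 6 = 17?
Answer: -865516/678193 ≈ -1.2762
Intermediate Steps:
v(s) = 11/2 (v(s) = -3 + (½)*17 = -3 + 17/2 = 11/2)
Z(V) = -344 (Z(V) = 8 - 352 = -344)
L(x) = 54 + 6*x (L(x) = 6*(9 + x) = 54 + 6*x)
H(N) = 6 + 11*N/6 (H(N) = (11*N/2 + (54 + 6*(-6)))/3 = (11*N/2 + (54 - 36))/3 = (11*N/2 + 18)/3 = (18 + 11*N/2)/3 = 6 + 11*N/6)
(433102 + Z(601))/(-337920 + H(-645)) = (433102 - 344)/(-337920 + (6 + (11/6)*(-645))) = 432758/(-337920 + (6 - 2365/2)) = 432758/(-337920 - 2353/2) = 432758/(-678193/2) = 432758*(-2/678193) = -865516/678193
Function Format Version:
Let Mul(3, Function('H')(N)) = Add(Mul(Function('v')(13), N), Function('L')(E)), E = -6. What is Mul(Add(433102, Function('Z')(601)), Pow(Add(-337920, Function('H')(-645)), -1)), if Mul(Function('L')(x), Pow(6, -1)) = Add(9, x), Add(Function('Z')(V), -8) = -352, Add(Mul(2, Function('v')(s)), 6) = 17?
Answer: Rational(-865516, 678193) ≈ -1.2762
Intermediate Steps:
Function('v')(s) = Rational(11, 2) (Function('v')(s) = Add(-3, Mul(Rational(1, 2), 17)) = Add(-3, Rational(17, 2)) = Rational(11, 2))
Function('Z')(V) = -344 (Function('Z')(V) = Add(8, -352) = -344)
Function('L')(x) = Add(54, Mul(6, x)) (Function('L')(x) = Mul(6, Add(9, x)) = Add(54, Mul(6, x)))
Function('H')(N) = Add(6, Mul(Rational(11, 6), N)) (Function('H')(N) = Mul(Rational(1, 3), Add(Mul(Rational(11, 2), N), Add(54, Mul(6, -6)))) = Mul(Rational(1, 3), Add(Mul(Rational(11, 2), N), Add(54, -36))) = Mul(Rational(1, 3), Add(Mul(Rational(11, 2), N), 18)) = Mul(Rational(1, 3), Add(18, Mul(Rational(11, 2), N))) = Add(6, Mul(Rational(11, 6), N)))
Mul(Add(433102, Function('Z')(601)), Pow(Add(-337920, Function('H')(-645)), -1)) = Mul(Add(433102, -344), Pow(Add(-337920, Add(6, Mul(Rational(11, 6), -645))), -1)) = Mul(432758, Pow(Add(-337920, Add(6, Rational(-2365, 2))), -1)) = Mul(432758, Pow(Add(-337920, Rational(-2353, 2)), -1)) = Mul(432758, Pow(Rational(-678193, 2), -1)) = Mul(432758, Rational(-2, 678193)) = Rational(-865516, 678193)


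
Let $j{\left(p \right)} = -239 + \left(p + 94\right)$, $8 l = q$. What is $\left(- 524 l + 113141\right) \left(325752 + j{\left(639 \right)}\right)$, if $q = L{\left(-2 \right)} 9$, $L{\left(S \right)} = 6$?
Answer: $35757866584$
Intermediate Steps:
$q = 54$ ($q = 6 \cdot 9 = 54$)
$l = \frac{27}{4}$ ($l = \frac{1}{8} \cdot 54 = \frac{27}{4} \approx 6.75$)
$j{\left(p \right)} = -145 + p$ ($j{\left(p \right)} = -239 + \left(94 + p\right) = -145 + p$)
$\left(- 524 l + 113141\right) \left(325752 + j{\left(639 \right)}\right) = \left(\left(-524\right) \frac{27}{4} + 113141\right) \left(325752 + \left(-145 + 639\right)\right) = \left(-3537 + 113141\right) \left(325752 + 494\right) = 109604 \cdot 326246 = 35757866584$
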